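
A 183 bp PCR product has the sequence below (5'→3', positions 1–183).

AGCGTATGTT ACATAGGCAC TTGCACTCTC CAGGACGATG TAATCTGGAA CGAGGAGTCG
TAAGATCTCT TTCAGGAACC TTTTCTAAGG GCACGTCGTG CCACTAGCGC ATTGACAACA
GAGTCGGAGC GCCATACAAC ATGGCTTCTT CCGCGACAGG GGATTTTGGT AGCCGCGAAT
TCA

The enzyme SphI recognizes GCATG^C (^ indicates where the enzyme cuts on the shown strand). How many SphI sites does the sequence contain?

0

No occurrence of GCATGC is present in the sequence.
SphI does not cut: 0 sites.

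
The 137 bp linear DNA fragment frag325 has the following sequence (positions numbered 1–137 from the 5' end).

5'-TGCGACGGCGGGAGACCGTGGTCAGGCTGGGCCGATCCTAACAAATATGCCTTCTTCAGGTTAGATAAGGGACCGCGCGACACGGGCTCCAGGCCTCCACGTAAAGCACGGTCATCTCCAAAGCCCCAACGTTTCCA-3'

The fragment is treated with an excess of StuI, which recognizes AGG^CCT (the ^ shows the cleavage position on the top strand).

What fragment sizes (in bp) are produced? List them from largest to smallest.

The StuI site (AGGCCT) starts at position 91.
StuI cuts after base 3 of each site, so after position 93.
Linear molecule, 1 cut → 2 fragments:
  1–93 → 93 bp
  94–137 → 44 bp
Sorted largest to smallest: 93, 44 bp.

93, 44 bp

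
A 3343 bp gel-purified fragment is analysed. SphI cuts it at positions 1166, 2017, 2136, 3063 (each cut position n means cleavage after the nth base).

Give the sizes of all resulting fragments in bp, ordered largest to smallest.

1166, 927, 851, 280, 119 bp

Linear molecule, 4 cuts → 5 fragments:
  1166 − 0 = 1166 bp
  2017 − 1166 = 851 bp
  2136 − 2017 = 119 bp
  3063 − 2136 = 927 bp
  3343 − 3063 = 280 bp
Sorted largest to smallest: 1166, 927, 851, 280, 119 bp.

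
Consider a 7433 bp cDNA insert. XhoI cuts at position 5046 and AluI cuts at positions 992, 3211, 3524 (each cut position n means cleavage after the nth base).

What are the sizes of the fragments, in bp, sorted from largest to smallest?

2387, 2219, 1522, 992, 313 bp

Combined cut positions (sorted): 992, 3211, 3524, 5046.
Linear molecule, 4 cuts → 5 fragments:
  992 − 0 = 992 bp
  3211 − 992 = 2219 bp
  3524 − 3211 = 313 bp
  5046 − 3524 = 1522 bp
  7433 − 5046 = 2387 bp
Sorted largest to smallest: 2387, 2219, 1522, 992, 313 bp.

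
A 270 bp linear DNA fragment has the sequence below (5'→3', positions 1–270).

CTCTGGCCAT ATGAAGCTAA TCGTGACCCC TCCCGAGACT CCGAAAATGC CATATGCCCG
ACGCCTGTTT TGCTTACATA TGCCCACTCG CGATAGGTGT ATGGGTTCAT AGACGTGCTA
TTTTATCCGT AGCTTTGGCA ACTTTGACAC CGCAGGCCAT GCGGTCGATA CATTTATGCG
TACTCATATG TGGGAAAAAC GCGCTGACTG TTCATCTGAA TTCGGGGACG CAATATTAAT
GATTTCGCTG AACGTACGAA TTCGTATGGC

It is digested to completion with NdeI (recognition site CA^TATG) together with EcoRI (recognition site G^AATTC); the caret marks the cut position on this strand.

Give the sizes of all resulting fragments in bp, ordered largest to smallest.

NdeI sites (CATATG) start at positions 8, 51, 77, 185.
NdeI cuts after base 2 of each site, so after positions 9, 52, 78, 186.
EcoRI sites (GAATTC) start at positions 218, 258.
EcoRI cuts after the first base of each site, so after positions 218, 258.
Combined cut positions: 9, 52, 78, 186, 218, 258.
Linear molecule, 6 cuts → 7 fragments:
  1–9 → 9 bp
  10–52 → 43 bp
  53–78 → 26 bp
  79–186 → 108 bp
  187–218 → 32 bp
  219–258 → 40 bp
  259–270 → 12 bp
Sorted largest to smallest: 108, 43, 40, 32, 26, 12, 9 bp.

108, 43, 40, 32, 26, 12, 9 bp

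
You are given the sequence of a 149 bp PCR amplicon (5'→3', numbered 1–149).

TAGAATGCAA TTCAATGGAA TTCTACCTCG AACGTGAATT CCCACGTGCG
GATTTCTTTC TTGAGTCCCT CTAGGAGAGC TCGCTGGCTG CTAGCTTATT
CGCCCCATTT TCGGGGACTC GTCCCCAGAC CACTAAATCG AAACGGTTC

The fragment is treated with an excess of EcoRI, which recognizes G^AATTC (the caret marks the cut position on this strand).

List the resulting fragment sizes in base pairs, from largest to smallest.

EcoRI sites (GAATTC) start at positions 18, 36.
EcoRI cuts after the first base of each site, so after positions 18, 36.
Linear molecule, 2 cuts → 3 fragments:
  1–18 → 18 bp
  19–36 → 18 bp
  37–149 → 113 bp
Sorted largest to smallest: 113, 18, 18 bp.

113, 18, 18 bp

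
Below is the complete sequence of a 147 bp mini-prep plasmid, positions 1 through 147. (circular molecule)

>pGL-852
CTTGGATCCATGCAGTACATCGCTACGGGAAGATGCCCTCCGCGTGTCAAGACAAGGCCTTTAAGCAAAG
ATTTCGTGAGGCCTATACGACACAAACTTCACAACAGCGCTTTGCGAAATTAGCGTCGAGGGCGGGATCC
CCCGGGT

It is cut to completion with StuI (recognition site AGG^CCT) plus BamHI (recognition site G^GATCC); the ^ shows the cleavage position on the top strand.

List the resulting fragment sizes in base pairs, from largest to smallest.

54, 53, 24, 16 bp

StuI sites (AGGCCT) start at positions 55, 79.
StuI cuts after base 3 of each site, so after positions 57, 81.
BamHI sites (GGATCC) start at positions 4, 135.
BamHI cuts after the first base of each site, so after positions 4, 135.
Combined cut positions: 4, 57, 81, 135.
Circular molecule, 4 cuts → 4 fragments:
  5–57 → 53 bp
  58–81 → 24 bp
  82–135 → 54 bp
  136–147 then 1–4 → 12 + 4 = 16 bp
Sorted largest to smallest: 54, 53, 24, 16 bp.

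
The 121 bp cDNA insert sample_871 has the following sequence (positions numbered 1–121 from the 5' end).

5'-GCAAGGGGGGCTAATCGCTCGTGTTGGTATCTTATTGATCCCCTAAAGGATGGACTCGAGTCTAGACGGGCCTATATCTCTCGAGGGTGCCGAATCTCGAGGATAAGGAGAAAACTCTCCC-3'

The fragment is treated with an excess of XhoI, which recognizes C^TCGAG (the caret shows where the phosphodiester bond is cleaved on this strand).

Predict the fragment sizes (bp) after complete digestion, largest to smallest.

XhoI sites (CTCGAG) start at positions 55, 80, 96.
XhoI cuts after the first base of each site, so after positions 55, 80, 96.
Linear molecule, 3 cuts → 4 fragments:
  1–55 → 55 bp
  56–80 → 25 bp
  81–96 → 16 bp
  97–121 → 25 bp
Sorted largest to smallest: 55, 25, 25, 16 bp.

55, 25, 25, 16 bp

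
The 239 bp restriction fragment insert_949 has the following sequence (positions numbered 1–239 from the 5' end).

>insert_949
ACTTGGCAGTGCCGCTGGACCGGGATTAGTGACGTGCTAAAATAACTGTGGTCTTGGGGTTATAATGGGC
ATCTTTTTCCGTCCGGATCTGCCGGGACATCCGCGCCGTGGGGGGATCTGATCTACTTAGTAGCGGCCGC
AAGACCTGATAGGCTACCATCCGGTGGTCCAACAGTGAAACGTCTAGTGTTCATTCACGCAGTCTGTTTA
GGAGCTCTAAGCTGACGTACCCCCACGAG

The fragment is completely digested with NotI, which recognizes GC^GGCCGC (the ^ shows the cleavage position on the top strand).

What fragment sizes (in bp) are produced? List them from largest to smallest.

The NotI site (GCGGCCGC) starts at position 133.
NotI cuts after base 2 of each site, so after position 134.
Linear molecule, 1 cut → 2 fragments:
  1–134 → 134 bp
  135–239 → 105 bp
Sorted largest to smallest: 134, 105 bp.

134, 105 bp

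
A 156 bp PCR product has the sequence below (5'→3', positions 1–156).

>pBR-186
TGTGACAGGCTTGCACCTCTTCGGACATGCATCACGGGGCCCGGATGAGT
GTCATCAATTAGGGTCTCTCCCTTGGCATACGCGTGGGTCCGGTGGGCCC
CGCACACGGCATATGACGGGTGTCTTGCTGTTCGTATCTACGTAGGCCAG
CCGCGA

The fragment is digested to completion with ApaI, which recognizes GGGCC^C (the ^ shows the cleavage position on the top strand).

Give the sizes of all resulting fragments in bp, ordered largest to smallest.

58, 57, 41 bp

ApaI sites (GGGCCC) start at positions 37, 95.
ApaI cuts after base 5 of each site (before the last base), so after positions 41, 99.
Linear molecule, 2 cuts → 3 fragments:
  1–41 → 41 bp
  42–99 → 58 bp
  100–156 → 57 bp
Sorted largest to smallest: 58, 57, 41 bp.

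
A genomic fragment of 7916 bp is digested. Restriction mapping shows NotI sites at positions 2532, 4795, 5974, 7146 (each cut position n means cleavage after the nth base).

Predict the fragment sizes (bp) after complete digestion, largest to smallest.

2532, 2263, 1179, 1172, 770 bp

Linear molecule, 4 cuts → 5 fragments:
  2532 − 0 = 2532 bp
  4795 − 2532 = 2263 bp
  5974 − 4795 = 1179 bp
  7146 − 5974 = 1172 bp
  7916 − 7146 = 770 bp
Sorted largest to smallest: 2532, 2263, 1179, 1172, 770 bp.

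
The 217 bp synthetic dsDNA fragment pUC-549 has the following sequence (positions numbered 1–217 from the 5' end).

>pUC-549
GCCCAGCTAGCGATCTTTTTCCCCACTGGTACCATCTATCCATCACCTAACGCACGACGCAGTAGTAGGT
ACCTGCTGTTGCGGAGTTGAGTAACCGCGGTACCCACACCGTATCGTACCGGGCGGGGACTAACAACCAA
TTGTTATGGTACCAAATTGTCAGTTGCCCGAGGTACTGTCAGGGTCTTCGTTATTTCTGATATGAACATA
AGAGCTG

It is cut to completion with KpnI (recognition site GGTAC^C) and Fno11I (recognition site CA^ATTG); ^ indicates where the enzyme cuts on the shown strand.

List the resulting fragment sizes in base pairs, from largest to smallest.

KpnI sites (GGTACC) start at positions 28, 68, 99, 148.
KpnI cuts after base 5 of each site (before the last base), so after positions 32, 72, 103, 152.
The Fno11I site (CAATTG) starts at position 138.
Fno11I cuts after base 2 of each site, so after position 139.
Combined cut positions: 32, 72, 103, 139, 152.
Linear molecule, 5 cuts → 6 fragments:
  1–32 → 32 bp
  33–72 → 40 bp
  73–103 → 31 bp
  104–139 → 36 bp
  140–152 → 13 bp
  153–217 → 65 bp
Sorted largest to smallest: 65, 40, 36, 32, 31, 13 bp.

65, 40, 36, 32, 31, 13 bp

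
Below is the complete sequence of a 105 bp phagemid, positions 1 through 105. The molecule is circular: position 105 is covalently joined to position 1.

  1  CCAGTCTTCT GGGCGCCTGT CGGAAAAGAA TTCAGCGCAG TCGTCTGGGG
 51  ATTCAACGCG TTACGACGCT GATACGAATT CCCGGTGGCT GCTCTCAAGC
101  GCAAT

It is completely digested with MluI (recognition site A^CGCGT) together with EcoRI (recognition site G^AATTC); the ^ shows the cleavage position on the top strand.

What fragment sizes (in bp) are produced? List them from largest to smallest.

The MluI site (ACGCGT) starts at position 56.
MluI cuts after the first base of each site, so after position 56.
EcoRI sites (GAATTC) start at positions 28, 76.
EcoRI cuts after the first base of each site, so after positions 28, 76.
Combined cut positions: 28, 56, 76.
Circular molecule, 3 cuts → 3 fragments:
  29–56 → 28 bp
  57–76 → 20 bp
  77–105 then 1–28 → 29 + 28 = 57 bp
Sorted largest to smallest: 57, 28, 20 bp.

57, 28, 20 bp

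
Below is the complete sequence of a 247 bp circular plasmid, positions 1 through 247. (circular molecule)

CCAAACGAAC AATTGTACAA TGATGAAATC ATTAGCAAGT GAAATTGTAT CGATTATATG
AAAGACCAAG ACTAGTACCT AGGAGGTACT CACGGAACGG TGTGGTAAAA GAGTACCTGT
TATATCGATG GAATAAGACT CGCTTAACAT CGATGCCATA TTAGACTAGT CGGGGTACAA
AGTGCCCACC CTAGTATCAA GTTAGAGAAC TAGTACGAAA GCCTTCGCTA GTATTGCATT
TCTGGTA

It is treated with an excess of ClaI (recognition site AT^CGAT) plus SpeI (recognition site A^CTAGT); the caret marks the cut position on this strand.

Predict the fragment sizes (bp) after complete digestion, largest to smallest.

88, 54, 44, 25, 21, 15 bp

ClaI sites (ATCGAT) start at positions 49, 124, 149.
ClaI cuts after base 2 of each site, so after positions 50, 125, 150.
SpeI sites (ACTAGT) start at positions 71, 165, 209.
SpeI cuts after the first base of each site, so after positions 71, 165, 209.
Combined cut positions: 50, 71, 125, 150, 165, 209.
Circular molecule, 6 cuts → 6 fragments:
  51–71 → 21 bp
  72–125 → 54 bp
  126–150 → 25 bp
  151–165 → 15 bp
  166–209 → 44 bp
  210–247 then 1–50 → 38 + 50 = 88 bp
Sorted largest to smallest: 88, 54, 44, 25, 21, 15 bp.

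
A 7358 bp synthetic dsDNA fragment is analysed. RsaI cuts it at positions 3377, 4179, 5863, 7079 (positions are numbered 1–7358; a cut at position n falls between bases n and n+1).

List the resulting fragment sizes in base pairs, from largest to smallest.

Linear molecule, 4 cuts → 5 fragments:
  3377 − 0 = 3377 bp
  4179 − 3377 = 802 bp
  5863 − 4179 = 1684 bp
  7079 − 5863 = 1216 bp
  7358 − 7079 = 279 bp
Sorted largest to smallest: 3377, 1684, 1216, 802, 279 bp.

3377, 1684, 1216, 802, 279 bp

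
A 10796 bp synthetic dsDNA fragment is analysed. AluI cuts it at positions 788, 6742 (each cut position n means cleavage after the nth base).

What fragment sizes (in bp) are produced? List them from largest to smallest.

Linear molecule, 2 cuts → 3 fragments:
  788 − 0 = 788 bp
  6742 − 788 = 5954 bp
  10796 − 6742 = 4054 bp
Sorted largest to smallest: 5954, 4054, 788 bp.

5954, 4054, 788 bp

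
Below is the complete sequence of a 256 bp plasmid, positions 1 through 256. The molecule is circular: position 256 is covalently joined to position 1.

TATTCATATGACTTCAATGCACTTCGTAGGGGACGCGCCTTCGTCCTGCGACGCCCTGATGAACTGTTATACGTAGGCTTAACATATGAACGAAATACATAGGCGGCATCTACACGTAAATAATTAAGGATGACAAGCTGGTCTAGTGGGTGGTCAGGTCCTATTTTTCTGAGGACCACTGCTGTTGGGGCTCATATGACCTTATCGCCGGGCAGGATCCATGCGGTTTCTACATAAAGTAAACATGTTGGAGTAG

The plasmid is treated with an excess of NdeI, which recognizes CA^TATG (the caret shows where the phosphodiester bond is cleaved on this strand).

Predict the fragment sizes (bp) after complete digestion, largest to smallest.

110, 78, 68 bp

NdeI sites (CATATG) start at positions 5, 83, 193.
NdeI cuts after base 2 of each site, so after positions 6, 84, 194.
Circular molecule, 3 cuts → 3 fragments:
  7–84 → 78 bp
  85–194 → 110 bp
  195–256 then 1–6 → 62 + 6 = 68 bp
Sorted largest to smallest: 110, 78, 68 bp.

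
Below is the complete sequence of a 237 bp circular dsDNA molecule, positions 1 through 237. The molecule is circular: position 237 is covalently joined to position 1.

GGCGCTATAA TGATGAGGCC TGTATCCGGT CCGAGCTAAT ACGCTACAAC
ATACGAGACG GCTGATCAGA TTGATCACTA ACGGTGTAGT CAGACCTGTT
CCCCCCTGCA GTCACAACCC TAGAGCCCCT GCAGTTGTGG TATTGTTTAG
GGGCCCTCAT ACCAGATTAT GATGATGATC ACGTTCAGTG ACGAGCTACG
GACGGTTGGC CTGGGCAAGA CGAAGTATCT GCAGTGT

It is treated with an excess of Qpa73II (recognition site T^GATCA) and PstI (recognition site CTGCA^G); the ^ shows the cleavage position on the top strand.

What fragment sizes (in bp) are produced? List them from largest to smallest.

Qpa73II sites (TGATCA) start at positions 63, 72, 176.
Qpa73II cuts after the first base of each site, so after positions 63, 72, 176.
PstI sites (CTGCAG) start at positions 106, 129, 229.
PstI cuts after base 5 of each site (before the last base), so after positions 110, 133, 233.
Combined cut positions: 63, 72, 110, 133, 176, 233.
Circular molecule, 6 cuts → 6 fragments:
  64–72 → 9 bp
  73–110 → 38 bp
  111–133 → 23 bp
  134–176 → 43 bp
  177–233 → 57 bp
  234–237 then 1–63 → 4 + 63 = 67 bp
Sorted largest to smallest: 67, 57, 43, 38, 23, 9 bp.

67, 57, 43, 38, 23, 9 bp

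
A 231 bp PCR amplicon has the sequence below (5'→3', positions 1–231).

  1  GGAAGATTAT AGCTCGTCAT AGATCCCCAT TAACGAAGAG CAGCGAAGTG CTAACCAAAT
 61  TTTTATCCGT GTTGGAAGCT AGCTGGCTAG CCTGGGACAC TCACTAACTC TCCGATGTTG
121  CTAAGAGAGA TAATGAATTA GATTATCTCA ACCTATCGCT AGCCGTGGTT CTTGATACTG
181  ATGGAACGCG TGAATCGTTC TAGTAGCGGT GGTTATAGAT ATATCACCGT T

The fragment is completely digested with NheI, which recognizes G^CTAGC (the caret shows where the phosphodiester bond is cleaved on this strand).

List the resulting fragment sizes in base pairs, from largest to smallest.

78, 73, 72, 8 bp

NheI sites (GCTAGC) start at positions 78, 86, 158.
NheI cuts after the first base of each site, so after positions 78, 86, 158.
Linear molecule, 3 cuts → 4 fragments:
  1–78 → 78 bp
  79–86 → 8 bp
  87–158 → 72 bp
  159–231 → 73 bp
Sorted largest to smallest: 78, 73, 72, 8 bp.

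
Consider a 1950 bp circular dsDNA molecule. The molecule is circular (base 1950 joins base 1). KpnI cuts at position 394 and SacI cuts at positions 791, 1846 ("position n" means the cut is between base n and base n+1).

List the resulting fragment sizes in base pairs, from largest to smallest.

1055, 498, 397 bp

Combined cut positions (sorted): 394, 791, 1846.
Circular molecule, 3 cuts → 3 fragments:
  791 − 394 = 397 bp
  1846 − 791 = 1055 bp
  wrap: 1950 − 1846 + 394 = 498 bp
Sorted largest to smallest: 1055, 498, 397 bp.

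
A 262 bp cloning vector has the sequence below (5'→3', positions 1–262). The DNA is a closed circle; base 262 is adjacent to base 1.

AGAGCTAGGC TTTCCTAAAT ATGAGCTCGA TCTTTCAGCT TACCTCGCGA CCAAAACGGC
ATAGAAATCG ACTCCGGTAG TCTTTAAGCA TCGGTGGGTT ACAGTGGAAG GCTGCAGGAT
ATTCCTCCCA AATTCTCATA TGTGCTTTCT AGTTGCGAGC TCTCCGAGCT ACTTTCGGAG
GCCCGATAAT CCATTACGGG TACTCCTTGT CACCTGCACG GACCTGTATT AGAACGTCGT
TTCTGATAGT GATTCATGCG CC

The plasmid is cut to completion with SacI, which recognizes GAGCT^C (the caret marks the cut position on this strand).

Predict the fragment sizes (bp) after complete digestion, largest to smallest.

134, 128 bp

SacI sites (GAGCTC) start at positions 23, 157.
SacI cuts after base 5 of each site (before the last base), so after positions 27, 161.
Circular molecule, 2 cuts → 2 fragments:
  28–161 → 134 bp
  162–262 then 1–27 → 101 + 27 = 128 bp
Sorted largest to smallest: 134, 128 bp.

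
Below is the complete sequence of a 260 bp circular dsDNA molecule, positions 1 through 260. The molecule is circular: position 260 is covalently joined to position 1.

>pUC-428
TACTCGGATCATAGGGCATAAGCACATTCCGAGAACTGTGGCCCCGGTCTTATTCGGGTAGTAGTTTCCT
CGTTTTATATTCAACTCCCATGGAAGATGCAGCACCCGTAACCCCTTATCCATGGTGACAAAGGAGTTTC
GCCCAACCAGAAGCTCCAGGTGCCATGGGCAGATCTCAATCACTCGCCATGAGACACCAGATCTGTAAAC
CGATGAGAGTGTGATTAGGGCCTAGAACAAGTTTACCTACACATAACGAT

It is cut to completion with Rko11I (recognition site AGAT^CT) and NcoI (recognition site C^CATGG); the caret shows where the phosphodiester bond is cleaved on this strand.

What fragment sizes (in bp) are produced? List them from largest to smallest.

Rko11I sites (AGATCT) start at positions 171, 199.
Rko11I cuts after base 4 of each site, so after positions 174, 202.
NcoI sites (CCATGG) start at positions 88, 120, 163.
NcoI cuts after the first base of each site, so after positions 88, 120, 163.
Combined cut positions: 88, 120, 163, 174, 202.
Circular molecule, 5 cuts → 5 fragments:
  89–120 → 32 bp
  121–163 → 43 bp
  164–174 → 11 bp
  175–202 → 28 bp
  203–260 then 1–88 → 58 + 88 = 146 bp
Sorted largest to smallest: 146, 43, 32, 28, 11 bp.

146, 43, 32, 28, 11 bp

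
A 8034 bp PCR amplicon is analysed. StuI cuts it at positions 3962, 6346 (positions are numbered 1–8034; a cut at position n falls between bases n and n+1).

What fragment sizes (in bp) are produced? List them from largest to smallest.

Linear molecule, 2 cuts → 3 fragments:
  3962 − 0 = 3962 bp
  6346 − 3962 = 2384 bp
  8034 − 6346 = 1688 bp
Sorted largest to smallest: 3962, 2384, 1688 bp.

3962, 2384, 1688 bp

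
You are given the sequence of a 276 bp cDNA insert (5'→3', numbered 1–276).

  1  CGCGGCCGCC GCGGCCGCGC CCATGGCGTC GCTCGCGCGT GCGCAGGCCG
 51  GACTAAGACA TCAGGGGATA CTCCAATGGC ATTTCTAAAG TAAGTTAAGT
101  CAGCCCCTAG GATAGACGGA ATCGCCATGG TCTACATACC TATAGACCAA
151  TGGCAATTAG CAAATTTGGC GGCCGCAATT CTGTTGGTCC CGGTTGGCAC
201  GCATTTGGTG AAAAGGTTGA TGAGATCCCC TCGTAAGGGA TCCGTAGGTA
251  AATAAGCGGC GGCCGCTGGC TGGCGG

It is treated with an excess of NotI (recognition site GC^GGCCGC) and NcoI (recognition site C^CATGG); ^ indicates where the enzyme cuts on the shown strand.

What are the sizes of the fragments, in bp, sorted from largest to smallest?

104, 90, 45, 16, 9, 9, 3 bp

NotI sites (GCGGCCGC) start at positions 2, 11, 169, 259.
NotI cuts after base 2 of each site, so after positions 3, 12, 170, 260.
NcoI sites (CCATGG) start at positions 21, 125.
NcoI cuts after the first base of each site, so after positions 21, 125.
Combined cut positions: 3, 12, 21, 125, 170, 260.
Linear molecule, 6 cuts → 7 fragments:
  1–3 → 3 bp
  4–12 → 9 bp
  13–21 → 9 bp
  22–125 → 104 bp
  126–170 → 45 bp
  171–260 → 90 bp
  261–276 → 16 bp
Sorted largest to smallest: 104, 90, 45, 16, 9, 9, 3 bp.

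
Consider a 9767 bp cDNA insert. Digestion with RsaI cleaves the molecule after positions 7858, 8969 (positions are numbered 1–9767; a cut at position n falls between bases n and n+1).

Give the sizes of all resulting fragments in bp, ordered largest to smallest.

Linear molecule, 2 cuts → 3 fragments:
  7858 − 0 = 7858 bp
  8969 − 7858 = 1111 bp
  9767 − 8969 = 798 bp
Sorted largest to smallest: 7858, 1111, 798 bp.

7858, 1111, 798 bp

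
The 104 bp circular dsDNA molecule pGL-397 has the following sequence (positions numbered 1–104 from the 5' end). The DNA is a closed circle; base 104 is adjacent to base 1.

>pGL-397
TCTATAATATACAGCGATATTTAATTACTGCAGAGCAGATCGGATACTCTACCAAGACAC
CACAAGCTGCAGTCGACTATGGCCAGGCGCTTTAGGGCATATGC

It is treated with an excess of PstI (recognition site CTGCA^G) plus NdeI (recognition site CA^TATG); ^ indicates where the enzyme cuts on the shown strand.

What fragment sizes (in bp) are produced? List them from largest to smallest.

PstI sites (CTGCAG) start at positions 28, 67.
PstI cuts after base 5 of each site (before the last base), so after positions 32, 71.
The NdeI site (CATATG) starts at position 98.
NdeI cuts after base 2 of each site, so after position 99.
Combined cut positions: 32, 71, 99.
Circular molecule, 3 cuts → 3 fragments:
  33–71 → 39 bp
  72–99 → 28 bp
  100–104 then 1–32 → 5 + 32 = 37 bp
Sorted largest to smallest: 39, 37, 28 bp.

39, 37, 28 bp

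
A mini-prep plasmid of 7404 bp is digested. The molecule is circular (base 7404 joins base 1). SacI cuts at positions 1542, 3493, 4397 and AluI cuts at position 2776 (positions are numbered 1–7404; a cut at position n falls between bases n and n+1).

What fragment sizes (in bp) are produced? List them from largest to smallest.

4549, 1234, 904, 717 bp

Combined cut positions (sorted): 1542, 2776, 3493, 4397.
Circular molecule, 4 cuts → 4 fragments:
  2776 − 1542 = 1234 bp
  3493 − 2776 = 717 bp
  4397 − 3493 = 904 bp
  wrap: 7404 − 4397 + 1542 = 4549 bp
Sorted largest to smallest: 4549, 1234, 904, 717 bp.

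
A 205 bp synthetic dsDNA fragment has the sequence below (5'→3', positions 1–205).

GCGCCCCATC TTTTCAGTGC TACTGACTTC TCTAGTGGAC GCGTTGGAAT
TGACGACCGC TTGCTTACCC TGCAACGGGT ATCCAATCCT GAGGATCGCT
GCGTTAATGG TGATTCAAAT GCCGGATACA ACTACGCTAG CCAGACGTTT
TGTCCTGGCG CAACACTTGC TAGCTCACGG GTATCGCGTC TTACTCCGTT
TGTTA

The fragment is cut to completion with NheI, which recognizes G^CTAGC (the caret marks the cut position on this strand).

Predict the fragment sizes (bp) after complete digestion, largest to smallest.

NheI sites (GCTAGC) start at positions 136, 169.
NheI cuts after the first base of each site, so after positions 136, 169.
Linear molecule, 2 cuts → 3 fragments:
  1–136 → 136 bp
  137–169 → 33 bp
  170–205 → 36 bp
Sorted largest to smallest: 136, 36, 33 bp.

136, 36, 33 bp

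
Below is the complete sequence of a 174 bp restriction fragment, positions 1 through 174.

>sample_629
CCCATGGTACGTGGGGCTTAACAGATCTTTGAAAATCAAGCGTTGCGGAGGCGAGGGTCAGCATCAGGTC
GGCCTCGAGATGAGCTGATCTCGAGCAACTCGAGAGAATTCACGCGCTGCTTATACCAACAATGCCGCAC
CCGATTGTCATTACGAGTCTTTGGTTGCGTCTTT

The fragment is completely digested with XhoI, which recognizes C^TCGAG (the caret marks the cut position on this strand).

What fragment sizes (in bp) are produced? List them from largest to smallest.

75, 74, 16, 9 bp

XhoI sites (CTCGAG) start at positions 74, 90, 99.
XhoI cuts after the first base of each site, so after positions 74, 90, 99.
Linear molecule, 3 cuts → 4 fragments:
  1–74 → 74 bp
  75–90 → 16 bp
  91–99 → 9 bp
  100–174 → 75 bp
Sorted largest to smallest: 75, 74, 16, 9 bp.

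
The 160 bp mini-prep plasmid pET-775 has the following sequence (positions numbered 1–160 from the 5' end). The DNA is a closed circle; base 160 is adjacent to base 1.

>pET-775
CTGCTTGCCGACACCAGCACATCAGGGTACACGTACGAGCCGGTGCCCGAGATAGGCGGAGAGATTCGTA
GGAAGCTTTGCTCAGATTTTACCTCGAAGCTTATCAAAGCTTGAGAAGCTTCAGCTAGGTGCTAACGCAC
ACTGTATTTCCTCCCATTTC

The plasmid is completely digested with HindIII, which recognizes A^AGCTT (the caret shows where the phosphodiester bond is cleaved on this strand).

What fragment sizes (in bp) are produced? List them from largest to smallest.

117, 24, 10, 9 bp

HindIII sites (AAGCTT) start at positions 73, 97, 107, 116.
HindIII cuts after the first base of each site, so after positions 73, 97, 107, 116.
Circular molecule, 4 cuts → 4 fragments:
  74–97 → 24 bp
  98–107 → 10 bp
  108–116 → 9 bp
  117–160 then 1–73 → 44 + 73 = 117 bp
Sorted largest to smallest: 117, 24, 10, 9 bp.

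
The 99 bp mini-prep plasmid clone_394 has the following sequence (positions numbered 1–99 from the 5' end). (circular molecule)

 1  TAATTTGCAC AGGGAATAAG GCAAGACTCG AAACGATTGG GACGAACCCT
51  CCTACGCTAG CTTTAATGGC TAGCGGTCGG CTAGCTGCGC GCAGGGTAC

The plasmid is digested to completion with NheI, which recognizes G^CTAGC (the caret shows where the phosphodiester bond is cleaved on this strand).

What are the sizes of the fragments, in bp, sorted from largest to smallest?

75, 13, 11 bp

NheI sites (GCTAGC) start at positions 56, 69, 80.
NheI cuts after the first base of each site, so after positions 56, 69, 80.
Circular molecule, 3 cuts → 3 fragments:
  57–69 → 13 bp
  70–80 → 11 bp
  81–99 then 1–56 → 19 + 56 = 75 bp
Sorted largest to smallest: 75, 13, 11 bp.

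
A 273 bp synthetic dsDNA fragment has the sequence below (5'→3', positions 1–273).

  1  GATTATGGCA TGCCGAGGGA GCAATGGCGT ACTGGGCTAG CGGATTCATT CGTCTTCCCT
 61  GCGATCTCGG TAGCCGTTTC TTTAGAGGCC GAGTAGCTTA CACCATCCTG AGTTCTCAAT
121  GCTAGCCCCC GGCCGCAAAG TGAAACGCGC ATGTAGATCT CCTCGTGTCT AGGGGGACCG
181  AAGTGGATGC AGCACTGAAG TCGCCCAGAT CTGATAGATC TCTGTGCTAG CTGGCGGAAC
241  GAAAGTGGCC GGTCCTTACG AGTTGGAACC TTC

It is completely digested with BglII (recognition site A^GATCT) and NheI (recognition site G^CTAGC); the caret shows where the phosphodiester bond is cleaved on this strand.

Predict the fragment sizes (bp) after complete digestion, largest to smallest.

BglII sites (AGATCT) start at positions 155, 207, 216.
BglII cuts after the first base of each site, so after positions 155, 207, 216.
NheI sites (GCTAGC) start at positions 36, 121, 226.
NheI cuts after the first base of each site, so after positions 36, 121, 226.
Combined cut positions: 36, 121, 155, 207, 216, 226.
Linear molecule, 6 cuts → 7 fragments:
  1–36 → 36 bp
  37–121 → 85 bp
  122–155 → 34 bp
  156–207 → 52 bp
  208–216 → 9 bp
  217–226 → 10 bp
  227–273 → 47 bp
Sorted largest to smallest: 85, 52, 47, 36, 34, 10, 9 bp.

85, 52, 47, 36, 34, 10, 9 bp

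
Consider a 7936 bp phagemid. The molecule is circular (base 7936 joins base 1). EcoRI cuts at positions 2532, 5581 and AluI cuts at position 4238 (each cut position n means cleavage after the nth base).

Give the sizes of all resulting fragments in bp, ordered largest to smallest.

4887, 1706, 1343 bp

Combined cut positions (sorted): 2532, 4238, 5581.
Circular molecule, 3 cuts → 3 fragments:
  4238 − 2532 = 1706 bp
  5581 − 4238 = 1343 bp
  wrap: 7936 − 5581 + 2532 = 4887 bp
Sorted largest to smallest: 4887, 1706, 1343 bp.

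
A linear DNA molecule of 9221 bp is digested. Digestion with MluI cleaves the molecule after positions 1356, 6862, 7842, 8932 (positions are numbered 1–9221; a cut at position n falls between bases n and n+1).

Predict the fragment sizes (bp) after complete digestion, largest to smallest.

Linear molecule, 4 cuts → 5 fragments:
  1356 − 0 = 1356 bp
  6862 − 1356 = 5506 bp
  7842 − 6862 = 980 bp
  8932 − 7842 = 1090 bp
  9221 − 8932 = 289 bp
Sorted largest to smallest: 5506, 1356, 1090, 980, 289 bp.

5506, 1356, 1090, 980, 289 bp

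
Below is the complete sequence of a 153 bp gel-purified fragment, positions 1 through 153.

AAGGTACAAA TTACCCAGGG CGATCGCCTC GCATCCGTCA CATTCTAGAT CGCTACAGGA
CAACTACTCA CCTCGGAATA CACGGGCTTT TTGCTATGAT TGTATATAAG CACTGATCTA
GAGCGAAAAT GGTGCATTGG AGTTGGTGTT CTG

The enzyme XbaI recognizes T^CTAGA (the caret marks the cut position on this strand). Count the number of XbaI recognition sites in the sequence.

2

TCTAGA occurs starting at positions 44, 117.
XbaI cuts at 2 sites.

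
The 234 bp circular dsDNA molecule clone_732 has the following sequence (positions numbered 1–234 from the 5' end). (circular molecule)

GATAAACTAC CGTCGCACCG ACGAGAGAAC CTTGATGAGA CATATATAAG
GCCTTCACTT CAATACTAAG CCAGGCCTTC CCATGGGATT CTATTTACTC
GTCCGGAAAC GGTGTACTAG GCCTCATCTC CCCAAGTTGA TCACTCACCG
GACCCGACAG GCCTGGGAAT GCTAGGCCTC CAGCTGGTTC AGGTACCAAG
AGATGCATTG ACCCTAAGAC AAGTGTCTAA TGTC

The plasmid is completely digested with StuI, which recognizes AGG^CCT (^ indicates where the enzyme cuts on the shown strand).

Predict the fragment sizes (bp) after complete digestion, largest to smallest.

StuI sites (AGGCCT) start at positions 49, 73, 119, 159, 174.
StuI cuts after base 3 of each site, so after positions 51, 75, 121, 161, 176.
Circular molecule, 5 cuts → 5 fragments:
  52–75 → 24 bp
  76–121 → 46 bp
  122–161 → 40 bp
  162–176 → 15 bp
  177–234 then 1–51 → 58 + 51 = 109 bp
Sorted largest to smallest: 109, 46, 40, 24, 15 bp.

109, 46, 40, 24, 15 bp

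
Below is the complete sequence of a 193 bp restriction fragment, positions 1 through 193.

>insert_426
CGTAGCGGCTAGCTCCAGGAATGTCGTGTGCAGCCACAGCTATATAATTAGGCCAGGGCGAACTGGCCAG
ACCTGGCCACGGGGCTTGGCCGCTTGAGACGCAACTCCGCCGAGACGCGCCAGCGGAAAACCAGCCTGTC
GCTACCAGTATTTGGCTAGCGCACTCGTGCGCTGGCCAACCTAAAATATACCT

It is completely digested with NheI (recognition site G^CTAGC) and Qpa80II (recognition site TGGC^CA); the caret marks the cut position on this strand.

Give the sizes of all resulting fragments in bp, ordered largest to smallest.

NheI sites (GCTAGC) start at positions 8, 155.
NheI cuts after the first base of each site, so after positions 8, 155.
Qpa80II sites (TGGCCA) start at positions 64, 74, 173.
Qpa80II cuts after base 4 of each site, so after positions 67, 77, 176.
Combined cut positions: 8, 67, 77, 155, 176.
Linear molecule, 5 cuts → 6 fragments:
  1–8 → 8 bp
  9–67 → 59 bp
  68–77 → 10 bp
  78–155 → 78 bp
  156–176 → 21 bp
  177–193 → 17 bp
Sorted largest to smallest: 78, 59, 21, 17, 10, 8 bp.

78, 59, 21, 17, 10, 8 bp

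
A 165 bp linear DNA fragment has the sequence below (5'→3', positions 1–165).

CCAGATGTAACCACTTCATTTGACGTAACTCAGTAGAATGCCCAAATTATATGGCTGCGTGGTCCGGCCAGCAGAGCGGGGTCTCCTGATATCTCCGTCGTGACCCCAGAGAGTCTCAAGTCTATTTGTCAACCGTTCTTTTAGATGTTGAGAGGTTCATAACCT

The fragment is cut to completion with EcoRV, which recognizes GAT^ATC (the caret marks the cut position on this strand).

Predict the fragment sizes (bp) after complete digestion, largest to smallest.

The EcoRV site (GATATC) starts at position 88.
EcoRV cuts after base 3 of each site, so after position 90.
Linear molecule, 1 cut → 2 fragments:
  1–90 → 90 bp
  91–165 → 75 bp
Sorted largest to smallest: 90, 75 bp.

90, 75 bp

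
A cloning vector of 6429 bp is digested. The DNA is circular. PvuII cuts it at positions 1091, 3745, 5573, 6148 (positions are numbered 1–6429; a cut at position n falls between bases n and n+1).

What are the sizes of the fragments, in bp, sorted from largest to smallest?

2654, 1828, 1372, 575 bp

Circular molecule, 4 cuts → 4 fragments:
  3745 − 1091 = 2654 bp
  5573 − 3745 = 1828 bp
  6148 − 5573 = 575 bp
  wrap: 6429 − 6148 + 1091 = 1372 bp
Sorted largest to smallest: 2654, 1828, 1372, 575 bp.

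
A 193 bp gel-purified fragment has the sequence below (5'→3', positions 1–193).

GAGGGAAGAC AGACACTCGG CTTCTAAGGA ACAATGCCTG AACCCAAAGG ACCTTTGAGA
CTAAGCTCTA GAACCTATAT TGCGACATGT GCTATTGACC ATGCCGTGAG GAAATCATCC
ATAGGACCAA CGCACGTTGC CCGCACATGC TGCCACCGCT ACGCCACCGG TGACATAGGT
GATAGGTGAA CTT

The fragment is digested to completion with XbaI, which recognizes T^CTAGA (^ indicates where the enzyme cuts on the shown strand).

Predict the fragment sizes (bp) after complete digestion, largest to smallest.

The XbaI site (TCTAGA) starts at position 67.
XbaI cuts after the first base of each site, so after position 67.
Linear molecule, 1 cut → 2 fragments:
  1–67 → 67 bp
  68–193 → 126 bp
Sorted largest to smallest: 126, 67 bp.

126, 67 bp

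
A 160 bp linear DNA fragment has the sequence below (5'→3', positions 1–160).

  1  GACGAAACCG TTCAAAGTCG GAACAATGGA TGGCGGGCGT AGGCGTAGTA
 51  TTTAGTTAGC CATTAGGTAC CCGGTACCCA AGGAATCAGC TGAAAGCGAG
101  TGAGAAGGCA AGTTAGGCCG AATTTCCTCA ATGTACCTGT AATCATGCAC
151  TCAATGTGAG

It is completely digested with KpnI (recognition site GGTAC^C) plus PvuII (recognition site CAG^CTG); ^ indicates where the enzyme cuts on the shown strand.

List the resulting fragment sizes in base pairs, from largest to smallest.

KpnI sites (GGTACC) start at positions 66, 73.
KpnI cuts after base 5 of each site (before the last base), so after positions 70, 77.
The PvuII site (CAGCTG) starts at position 87.
PvuII cuts after base 3 of each site, so after position 89.
Combined cut positions: 70, 77, 89.
Linear molecule, 3 cuts → 4 fragments:
  1–70 → 70 bp
  71–77 → 7 bp
  78–89 → 12 bp
  90–160 → 71 bp
Sorted largest to smallest: 71, 70, 12, 7 bp.

71, 70, 12, 7 bp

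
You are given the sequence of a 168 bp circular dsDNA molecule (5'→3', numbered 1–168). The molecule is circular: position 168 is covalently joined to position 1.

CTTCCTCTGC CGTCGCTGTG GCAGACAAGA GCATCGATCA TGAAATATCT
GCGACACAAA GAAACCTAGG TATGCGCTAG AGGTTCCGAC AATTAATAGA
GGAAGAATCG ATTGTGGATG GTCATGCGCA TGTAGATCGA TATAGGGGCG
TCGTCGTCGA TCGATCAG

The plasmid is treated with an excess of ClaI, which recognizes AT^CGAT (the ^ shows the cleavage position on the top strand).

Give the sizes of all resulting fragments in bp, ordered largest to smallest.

74, 41, 29, 24 bp

ClaI sites (ATCGAT) start at positions 33, 107, 136, 160.
ClaI cuts after base 2 of each site, so after positions 34, 108, 137, 161.
Circular molecule, 4 cuts → 4 fragments:
  35–108 → 74 bp
  109–137 → 29 bp
  138–161 → 24 bp
  162–168 then 1–34 → 7 + 34 = 41 bp
Sorted largest to smallest: 74, 41, 29, 24 bp.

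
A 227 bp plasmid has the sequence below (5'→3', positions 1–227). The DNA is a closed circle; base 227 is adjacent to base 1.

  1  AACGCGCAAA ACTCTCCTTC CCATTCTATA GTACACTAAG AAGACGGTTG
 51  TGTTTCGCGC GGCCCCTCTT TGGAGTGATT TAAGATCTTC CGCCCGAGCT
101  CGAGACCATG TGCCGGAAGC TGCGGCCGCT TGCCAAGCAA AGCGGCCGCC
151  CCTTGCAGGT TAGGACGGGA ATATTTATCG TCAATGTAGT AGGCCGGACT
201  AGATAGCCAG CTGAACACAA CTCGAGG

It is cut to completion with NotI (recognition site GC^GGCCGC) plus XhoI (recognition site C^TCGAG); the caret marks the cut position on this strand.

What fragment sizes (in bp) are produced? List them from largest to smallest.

105, 78, 24, 20 bp

NotI sites (GCGGCCGC) start at positions 122, 142.
NotI cuts after base 2 of each site, so after positions 123, 143.
XhoI sites (CTCGAG) start at positions 99, 221.
XhoI cuts after the first base of each site, so after positions 99, 221.
Combined cut positions: 99, 123, 143, 221.
Circular molecule, 4 cuts → 4 fragments:
  100–123 → 24 bp
  124–143 → 20 bp
  144–221 → 78 bp
  222–227 then 1–99 → 6 + 99 = 105 bp
Sorted largest to smallest: 105, 78, 24, 20 bp.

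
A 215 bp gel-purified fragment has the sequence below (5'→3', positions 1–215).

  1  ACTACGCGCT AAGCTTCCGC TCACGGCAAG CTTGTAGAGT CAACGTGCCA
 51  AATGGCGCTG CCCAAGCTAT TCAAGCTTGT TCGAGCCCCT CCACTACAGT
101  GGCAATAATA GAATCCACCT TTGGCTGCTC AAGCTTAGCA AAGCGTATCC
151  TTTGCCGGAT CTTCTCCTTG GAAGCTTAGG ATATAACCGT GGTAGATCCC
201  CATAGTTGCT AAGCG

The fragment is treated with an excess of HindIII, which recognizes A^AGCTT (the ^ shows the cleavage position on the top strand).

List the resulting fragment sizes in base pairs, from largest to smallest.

58, 45, 43, 41, 17, 11 bp

HindIII sites (AAGCTT) start at positions 11, 28, 73, 131, 172.
HindIII cuts after the first base of each site, so after positions 11, 28, 73, 131, 172.
Linear molecule, 5 cuts → 6 fragments:
  1–11 → 11 bp
  12–28 → 17 bp
  29–73 → 45 bp
  74–131 → 58 bp
  132–172 → 41 bp
  173–215 → 43 bp
Sorted largest to smallest: 58, 45, 43, 41, 17, 11 bp.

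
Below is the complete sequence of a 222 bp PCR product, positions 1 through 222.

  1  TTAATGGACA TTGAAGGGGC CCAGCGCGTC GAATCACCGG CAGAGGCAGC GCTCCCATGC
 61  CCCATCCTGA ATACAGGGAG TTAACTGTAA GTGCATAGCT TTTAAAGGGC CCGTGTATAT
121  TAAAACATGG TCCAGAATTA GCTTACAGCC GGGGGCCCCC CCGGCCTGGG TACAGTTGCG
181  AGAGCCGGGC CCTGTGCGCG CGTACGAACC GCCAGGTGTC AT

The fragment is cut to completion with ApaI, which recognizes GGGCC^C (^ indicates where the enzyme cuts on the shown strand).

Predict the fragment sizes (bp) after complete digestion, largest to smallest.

90, 46, 34, 31, 21 bp

ApaI sites (GGGCCC) start at positions 17, 107, 153, 187.
ApaI cuts after base 5 of each site (before the last base), so after positions 21, 111, 157, 191.
Linear molecule, 4 cuts → 5 fragments:
  1–21 → 21 bp
  22–111 → 90 bp
  112–157 → 46 bp
  158–191 → 34 bp
  192–222 → 31 bp
Sorted largest to smallest: 90, 46, 34, 31, 21 bp.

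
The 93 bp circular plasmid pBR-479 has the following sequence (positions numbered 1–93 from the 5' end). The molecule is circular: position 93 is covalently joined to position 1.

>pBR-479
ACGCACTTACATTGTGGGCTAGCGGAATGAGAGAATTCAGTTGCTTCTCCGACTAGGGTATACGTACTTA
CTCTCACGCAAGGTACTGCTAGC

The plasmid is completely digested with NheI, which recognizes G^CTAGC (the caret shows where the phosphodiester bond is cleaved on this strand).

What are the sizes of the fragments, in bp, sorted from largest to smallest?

70, 23 bp

NheI sites (GCTAGC) start at positions 18, 88.
NheI cuts after the first base of each site, so after positions 18, 88.
Circular molecule, 2 cuts → 2 fragments:
  19–88 → 70 bp
  89–93 then 1–18 → 5 + 18 = 23 bp
Sorted largest to smallest: 70, 23 bp.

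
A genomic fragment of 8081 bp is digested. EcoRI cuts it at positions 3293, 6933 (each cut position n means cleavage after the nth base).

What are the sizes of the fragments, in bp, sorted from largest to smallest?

3640, 3293, 1148 bp

Linear molecule, 2 cuts → 3 fragments:
  3293 − 0 = 3293 bp
  6933 − 3293 = 3640 bp
  8081 − 6933 = 1148 bp
Sorted largest to smallest: 3640, 3293, 1148 bp.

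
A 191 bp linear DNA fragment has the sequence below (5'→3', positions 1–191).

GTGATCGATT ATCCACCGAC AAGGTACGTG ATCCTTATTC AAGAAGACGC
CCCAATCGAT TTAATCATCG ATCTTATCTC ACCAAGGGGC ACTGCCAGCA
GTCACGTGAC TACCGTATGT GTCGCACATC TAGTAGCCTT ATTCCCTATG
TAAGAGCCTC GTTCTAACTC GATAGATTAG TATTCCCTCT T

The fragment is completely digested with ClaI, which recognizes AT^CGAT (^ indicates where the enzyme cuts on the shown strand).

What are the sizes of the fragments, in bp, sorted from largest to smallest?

ClaI sites (ATCGAT) start at positions 4, 55, 67.
ClaI cuts after base 2 of each site, so after positions 5, 56, 68.
Linear molecule, 3 cuts → 4 fragments:
  1–5 → 5 bp
  6–56 → 51 bp
  57–68 → 12 bp
  69–191 → 123 bp
Sorted largest to smallest: 123, 51, 12, 5 bp.

123, 51, 12, 5 bp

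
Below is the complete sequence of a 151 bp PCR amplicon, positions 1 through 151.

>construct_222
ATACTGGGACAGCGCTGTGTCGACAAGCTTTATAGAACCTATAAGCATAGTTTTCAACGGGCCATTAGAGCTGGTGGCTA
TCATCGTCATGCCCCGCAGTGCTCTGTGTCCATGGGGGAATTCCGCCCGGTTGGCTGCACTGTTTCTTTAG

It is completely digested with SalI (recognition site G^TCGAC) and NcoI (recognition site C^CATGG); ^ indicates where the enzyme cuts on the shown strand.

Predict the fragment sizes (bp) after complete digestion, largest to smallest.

The SalI site (GTCGAC) starts at position 19.
SalI cuts after the first base of each site, so after position 19.
The NcoI site (CCATGG) starts at position 110.
NcoI cuts after the first base of each site, so after position 110.
Combined cut positions: 19, 110.
Linear molecule, 2 cuts → 3 fragments:
  1–19 → 19 bp
  20–110 → 91 bp
  111–151 → 41 bp
Sorted largest to smallest: 91, 41, 19 bp.

91, 41, 19 bp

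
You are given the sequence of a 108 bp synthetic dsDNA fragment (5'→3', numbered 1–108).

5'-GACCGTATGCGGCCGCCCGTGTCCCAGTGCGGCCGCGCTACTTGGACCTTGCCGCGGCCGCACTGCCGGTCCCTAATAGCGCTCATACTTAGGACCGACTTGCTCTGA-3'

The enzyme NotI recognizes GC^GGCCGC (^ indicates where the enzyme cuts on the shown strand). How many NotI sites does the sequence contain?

3

GCGGCCGC occurs starting at positions 9, 29, 54.
NotI cuts at 3 sites.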